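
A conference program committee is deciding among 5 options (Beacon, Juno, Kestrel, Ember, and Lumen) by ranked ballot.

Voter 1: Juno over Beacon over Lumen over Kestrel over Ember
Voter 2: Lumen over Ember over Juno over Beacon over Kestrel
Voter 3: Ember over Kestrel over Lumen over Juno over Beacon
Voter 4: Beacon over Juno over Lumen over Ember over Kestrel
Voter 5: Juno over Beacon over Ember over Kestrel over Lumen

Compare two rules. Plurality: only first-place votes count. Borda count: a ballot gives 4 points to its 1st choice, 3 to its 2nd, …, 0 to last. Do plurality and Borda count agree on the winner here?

Plurality first-place counts: Beacon 1, Juno 2, Kestrel 0, Ember 1, Lumen 1 → Juno.
Borda totals: Beacon 11, Juno 14, Kestrel 5, Ember 10, Lumen 10 → Juno.
The two rules agree on Juno.

Yes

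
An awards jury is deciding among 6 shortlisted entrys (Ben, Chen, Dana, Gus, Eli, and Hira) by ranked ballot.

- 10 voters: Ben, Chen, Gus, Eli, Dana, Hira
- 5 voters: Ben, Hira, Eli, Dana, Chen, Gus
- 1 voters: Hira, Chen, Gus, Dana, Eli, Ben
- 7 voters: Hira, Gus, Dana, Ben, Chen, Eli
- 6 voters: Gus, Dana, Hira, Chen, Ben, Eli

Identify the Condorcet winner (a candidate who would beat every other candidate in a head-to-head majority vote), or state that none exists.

Ben

Head-to-head results (29 voters total):
Ben vs Chen: Ben wins 22–7.
Ben vs Dana: Ben wins 15–14.
Ben vs Gus: Ben wins 15–14.
Ben vs Eli: Ben wins 28–1.
Ben vs Hira: Ben wins 15–14.
Chen vs Dana: Dana wins 18–11.
Chen vs Gus: Chen wins 16–13.
Chen vs Eli: Chen wins 24–5.
Chen vs Hira: Hira wins 19–10.
Dana vs Gus: Gus wins 24–5.
Dana vs Eli: Eli wins 15–14.
Dana vs Hira: Dana wins 16–13.
Gus vs Eli: Gus wins 24–5.
Gus vs Hira: Gus wins 16–13.
Eli vs Hira: Hira wins 19–10.
Ben beats each rival — Chen (22–7), Dana (15–14), Gus (15–14), Eli (28–1), Hira (15–14) — so Ben is the Condorcet winner.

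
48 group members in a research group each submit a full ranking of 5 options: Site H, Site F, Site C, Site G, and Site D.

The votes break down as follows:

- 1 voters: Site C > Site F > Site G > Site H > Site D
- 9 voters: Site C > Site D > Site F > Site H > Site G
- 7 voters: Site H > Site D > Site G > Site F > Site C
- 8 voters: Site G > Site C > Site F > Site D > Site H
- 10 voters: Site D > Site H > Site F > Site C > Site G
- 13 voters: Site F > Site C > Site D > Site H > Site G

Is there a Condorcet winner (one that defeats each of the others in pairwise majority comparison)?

Head-to-head results (48 voters total):
Site H vs Site F: Site F wins 31–17.
Site H vs Site C: Site C wins 31–17.
Site H vs Site G: Site H wins 39–9.
Site H vs Site D: Site D wins 40–8.
Site F vs Site C: Site F wins 30–18.
Site F vs Site G: Site F wins 33–15.
Site F vs Site D: Site D wins 26–22.
Site C vs Site G: Site C wins 33–15.
Site C vs Site D: Site C wins 31–17.
Site G vs Site D: Site D wins 39–9.
No candidate beats all others: Site F beats Site C beats Site D beats Site F, a majority cycle.

No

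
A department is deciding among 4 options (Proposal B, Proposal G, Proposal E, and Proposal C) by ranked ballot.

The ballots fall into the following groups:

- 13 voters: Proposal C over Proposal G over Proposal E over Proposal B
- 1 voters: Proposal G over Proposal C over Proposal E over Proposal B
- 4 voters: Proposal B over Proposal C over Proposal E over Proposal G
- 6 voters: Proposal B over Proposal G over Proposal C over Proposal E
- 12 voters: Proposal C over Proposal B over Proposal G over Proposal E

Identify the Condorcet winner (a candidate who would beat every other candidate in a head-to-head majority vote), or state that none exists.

Head-to-head results (36 voters total):
Proposal B vs Proposal G: Proposal B wins 22–14.
Proposal B vs Proposal E: Proposal B wins 22–14.
Proposal B vs Proposal C: Proposal C wins 26–10.
Proposal G vs Proposal E: Proposal G wins 32–4.
Proposal G vs Proposal C: Proposal C wins 29–7.
Proposal E vs Proposal C: Proposal C wins 36–0.
Proposal C beats each rival — Proposal B (26–10), Proposal G (29–7), Proposal E (36–0) — so Proposal C is the Condorcet winner.

Proposal C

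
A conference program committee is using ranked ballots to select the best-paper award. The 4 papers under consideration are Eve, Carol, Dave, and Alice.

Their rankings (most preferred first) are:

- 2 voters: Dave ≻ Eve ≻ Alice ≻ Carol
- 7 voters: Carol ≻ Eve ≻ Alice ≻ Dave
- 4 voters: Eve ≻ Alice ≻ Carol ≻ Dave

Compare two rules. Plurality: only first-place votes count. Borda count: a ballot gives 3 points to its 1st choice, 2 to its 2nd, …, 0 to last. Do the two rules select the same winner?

No

Plurality first-place counts: Eve 4, Carol 7, Dave 2, Alice 0 → Carol.
Borda totals: Eve 30, Carol 25, Dave 6, Alice 17 → Eve.
The two rules disagree: plurality picks Carol, Borda picks Eve.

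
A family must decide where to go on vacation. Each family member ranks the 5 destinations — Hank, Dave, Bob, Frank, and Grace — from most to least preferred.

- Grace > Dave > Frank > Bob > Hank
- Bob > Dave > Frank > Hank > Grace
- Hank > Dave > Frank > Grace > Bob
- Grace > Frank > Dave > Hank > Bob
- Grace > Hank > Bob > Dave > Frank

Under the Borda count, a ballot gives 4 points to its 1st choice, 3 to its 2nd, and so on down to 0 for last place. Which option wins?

Borda scores:
  Hank: 0 + 1 + 4 + 1 + 3 = 9
  Dave: 3 + 3 + 3 + 2 + 1 = 12
  Bob: 1 + 4 + 0 + 0 + 2 = 7
  Frank: 2 + 2 + 2 + 3 + 0 = 9
  Grace: 4 + 0 + 1 + 4 + 4 = 13
Grace has the highest total.

Grace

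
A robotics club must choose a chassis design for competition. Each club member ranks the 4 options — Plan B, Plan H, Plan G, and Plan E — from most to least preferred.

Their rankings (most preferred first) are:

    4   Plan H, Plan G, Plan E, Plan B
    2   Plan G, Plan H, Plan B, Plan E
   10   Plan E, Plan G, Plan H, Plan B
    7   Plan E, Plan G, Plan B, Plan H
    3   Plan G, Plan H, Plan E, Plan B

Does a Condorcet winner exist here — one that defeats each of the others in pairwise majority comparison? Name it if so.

Head-to-head results (26 voters total):
Plan B vs Plan H: Plan H wins 19–7.
Plan B vs Plan G: Plan G wins 26–0.
Plan B vs Plan E: Plan E wins 24–2.
Plan H vs Plan G: Plan G wins 22–4.
Plan H vs Plan E: Plan E wins 17–9.
Plan G vs Plan E: Plan E wins 17–9.
Plan E beats each rival — Plan B (24–2), Plan H (17–9), Plan G (17–9) — so Plan E is the Condorcet winner.

Plan E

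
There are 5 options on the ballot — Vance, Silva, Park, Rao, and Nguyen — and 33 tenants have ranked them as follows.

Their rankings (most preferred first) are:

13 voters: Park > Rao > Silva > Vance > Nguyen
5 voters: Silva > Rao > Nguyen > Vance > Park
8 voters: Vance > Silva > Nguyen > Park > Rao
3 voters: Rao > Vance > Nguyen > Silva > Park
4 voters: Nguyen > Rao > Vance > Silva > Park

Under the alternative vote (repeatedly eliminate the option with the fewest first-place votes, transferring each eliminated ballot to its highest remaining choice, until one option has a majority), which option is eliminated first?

Rao

Round 1: Park 13, Vance 8, Silva 5, Nguyen 4, Rao 3. Rao has the fewest and is eliminated.
Round 2: Park 13, Vance 11, Silva 5, Nguyen 4. Nguyen has the fewest and is eliminated.
Round 3: Vance 15, Park 13, Silva 5. Silva has the fewest and is eliminated.
Round 4: Vance 20, Park 13. Vance has a majority.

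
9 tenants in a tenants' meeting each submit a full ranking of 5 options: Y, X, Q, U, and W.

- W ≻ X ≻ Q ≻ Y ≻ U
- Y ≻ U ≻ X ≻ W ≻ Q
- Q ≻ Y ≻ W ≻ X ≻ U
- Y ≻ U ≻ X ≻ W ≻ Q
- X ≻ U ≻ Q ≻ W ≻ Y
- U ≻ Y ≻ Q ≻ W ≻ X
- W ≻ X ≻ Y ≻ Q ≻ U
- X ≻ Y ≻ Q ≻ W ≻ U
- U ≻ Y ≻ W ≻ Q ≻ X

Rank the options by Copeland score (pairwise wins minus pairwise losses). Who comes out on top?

Pairwise results:
  Y vs X: Y wins 5–4.
  Y vs Q: Y wins 6–3.
  Y vs U: Y wins 6–3.
  Y vs W: Y wins 6–3.
  X vs Q: X wins 6–3.
  X vs U: X wins 5–4.
  X vs W: W wins 5–4.
  Q vs U: U wins 5–4.
  Q vs W: W wins 5–4.
  U vs W: U wins 5–4.
Copeland scores (wins − losses):
  Y: 4 − 0 = 4
  X: 2 − 2 = 0
  Q: 0 − 4 = -4
  U: 2 − 2 = 0
  W: 2 − 2 = 0
Y has the best Copeland score.

Y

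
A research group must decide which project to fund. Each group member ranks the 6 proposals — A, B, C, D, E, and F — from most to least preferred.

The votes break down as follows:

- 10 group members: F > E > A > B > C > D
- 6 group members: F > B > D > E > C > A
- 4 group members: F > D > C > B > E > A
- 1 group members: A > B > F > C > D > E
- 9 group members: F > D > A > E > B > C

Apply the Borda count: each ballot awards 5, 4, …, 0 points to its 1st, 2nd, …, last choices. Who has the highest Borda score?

Borda scores:
  A: 10·3 + 6·0 + 4·0 + 5 + 9·3 = 62
  B: 10·2 + 6·4 + 4·2 + 4 + 9·1 = 65
  C: 10·1 + 6·1 + 4·3 + 2 + 9·0 = 30
  D: 10·0 + 6·3 + 4·4 + 1 + 9·4 = 71
  E: 10·4 + 6·2 + 4·1 + 0 + 9·2 = 74
  F: 10·5 + 6·5 + 4·5 + 3 + 9·5 = 148
F has the highest total.

F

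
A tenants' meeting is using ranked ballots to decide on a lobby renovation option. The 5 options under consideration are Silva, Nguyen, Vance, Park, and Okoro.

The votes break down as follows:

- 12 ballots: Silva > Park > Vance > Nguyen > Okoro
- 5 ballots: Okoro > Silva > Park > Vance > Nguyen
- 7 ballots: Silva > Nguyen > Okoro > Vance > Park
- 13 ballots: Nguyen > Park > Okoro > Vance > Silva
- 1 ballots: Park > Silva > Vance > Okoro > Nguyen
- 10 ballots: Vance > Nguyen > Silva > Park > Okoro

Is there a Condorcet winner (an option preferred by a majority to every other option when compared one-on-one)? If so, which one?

Silva

Head-to-head results (48 voters total):
Silva vs Nguyen: Silva wins 25–23.
Silva vs Vance: Silva wins 25–23.
Silva vs Park: Silva wins 34–14.
Silva vs Okoro: Silva wins 30–18.
Nguyen vs Vance: Vance wins 28–20.
Nguyen vs Park: Nguyen wins 30–18.
Nguyen vs Okoro: Nguyen wins 42–6.
Vance vs Park: Park wins 31–17.
Vance vs Okoro: Okoro wins 25–23.
Park vs Okoro: Park wins 36–12.
Silva beats each rival — Nguyen (25–23), Vance (25–23), Park (34–14), Okoro (30–18) — so Silva is the Condorcet winner.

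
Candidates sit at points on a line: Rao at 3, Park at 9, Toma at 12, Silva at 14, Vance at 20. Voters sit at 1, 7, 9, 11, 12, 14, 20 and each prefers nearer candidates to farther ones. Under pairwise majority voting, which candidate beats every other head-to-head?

Toma

With single-peaked preferences on a line, the Condorcet winner is the candidate closest to the median voter.
The median voter (position 11) is closest to Toma at 12.
Check: Toma vs Silva — voters closer to Toma: 5 of 7.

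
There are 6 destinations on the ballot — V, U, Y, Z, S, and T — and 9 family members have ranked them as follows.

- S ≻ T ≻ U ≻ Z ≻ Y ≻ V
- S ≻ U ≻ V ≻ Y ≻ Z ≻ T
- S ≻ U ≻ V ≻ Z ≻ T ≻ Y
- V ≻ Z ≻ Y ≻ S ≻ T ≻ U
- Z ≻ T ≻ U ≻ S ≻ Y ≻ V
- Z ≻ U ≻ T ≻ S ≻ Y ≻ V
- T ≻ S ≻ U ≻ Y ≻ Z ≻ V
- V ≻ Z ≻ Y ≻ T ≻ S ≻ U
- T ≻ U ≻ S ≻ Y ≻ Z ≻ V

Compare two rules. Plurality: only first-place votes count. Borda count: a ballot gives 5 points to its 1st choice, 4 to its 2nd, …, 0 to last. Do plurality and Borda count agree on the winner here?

Plurality first-place counts: V 2, U 0, Y 0, Z 2, S 3, T 2 → S.
Borda totals: V 16, U 25, Y 15, Z 25, S 29, T 25 → S.
The two rules agree on S.

Yes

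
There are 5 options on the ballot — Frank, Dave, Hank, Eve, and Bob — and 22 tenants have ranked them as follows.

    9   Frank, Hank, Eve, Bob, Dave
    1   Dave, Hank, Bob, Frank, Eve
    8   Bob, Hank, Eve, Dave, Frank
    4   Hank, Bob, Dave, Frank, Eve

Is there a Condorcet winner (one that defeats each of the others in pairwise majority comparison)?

Yes

Head-to-head results (22 voters total):
Frank vs Dave: Dave wins 13–9.
Frank vs Hank: Hank wins 13–9.
Frank vs Eve: Frank wins 14–8.
Frank vs Bob: Bob wins 13–9.
Dave vs Hank: Hank wins 21–1.
Dave vs Eve: Eve wins 17–5.
Dave vs Bob: Bob wins 21–1.
Hank vs Eve: Hank wins 22–0.
Hank vs Bob: Hank wins 14–8.
Eve vs Bob: Bob wins 13–9.
Hank beats each rival — Frank (13–9), Dave (21–1), Eve (22–0), Bob (14–8) — so Hank is the Condorcet winner.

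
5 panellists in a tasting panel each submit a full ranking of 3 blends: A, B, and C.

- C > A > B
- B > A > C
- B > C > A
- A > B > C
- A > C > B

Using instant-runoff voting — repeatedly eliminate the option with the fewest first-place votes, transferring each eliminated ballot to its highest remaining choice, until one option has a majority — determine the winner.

Round 1: A 2, B 2, C 1. C has the fewest and is eliminated.
Round 2: A 3, B 2. A has a majority.

A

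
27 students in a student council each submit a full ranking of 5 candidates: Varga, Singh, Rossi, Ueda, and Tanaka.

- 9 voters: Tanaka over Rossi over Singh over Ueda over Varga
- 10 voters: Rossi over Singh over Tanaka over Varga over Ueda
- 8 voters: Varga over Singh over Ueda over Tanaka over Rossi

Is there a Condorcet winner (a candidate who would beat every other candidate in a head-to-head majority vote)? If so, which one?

Head-to-head results (27 voters total):
Varga vs Singh: Singh wins 19–8.
Varga vs Rossi: Rossi wins 19–8.
Varga vs Ueda: Varga wins 18–9.
Varga vs Tanaka: Tanaka wins 19–8.
Singh vs Rossi: Rossi wins 19–8.
Singh vs Ueda: Singh wins 27–0.
Singh vs Tanaka: Singh wins 18–9.
Rossi vs Ueda: Rossi wins 19–8.
Rossi vs Tanaka: Tanaka wins 17–10.
Ueda vs Tanaka: Tanaka wins 19–8.
No candidate beats all others: Singh beats Tanaka beats Rossi beats Singh, a majority cycle.

There is no Condorcet winner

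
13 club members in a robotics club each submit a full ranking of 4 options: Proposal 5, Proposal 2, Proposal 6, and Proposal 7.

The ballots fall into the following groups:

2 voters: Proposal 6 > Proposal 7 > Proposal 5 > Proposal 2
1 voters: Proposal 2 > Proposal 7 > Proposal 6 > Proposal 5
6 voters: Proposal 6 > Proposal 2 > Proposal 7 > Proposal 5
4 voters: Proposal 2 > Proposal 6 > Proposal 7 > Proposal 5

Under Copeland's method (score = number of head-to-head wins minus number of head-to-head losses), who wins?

Proposal 6

Pairwise results:
  Proposal 5 vs Proposal 2: Proposal 2 wins 11–2.
  Proposal 5 vs Proposal 6: Proposal 6 wins 13–0.
  Proposal 5 vs Proposal 7: Proposal 7 wins 13–0.
  Proposal 2 vs Proposal 6: Proposal 6 wins 8–5.
  Proposal 2 vs Proposal 7: Proposal 2 wins 11–2.
  Proposal 6 vs Proposal 7: Proposal 6 wins 12–1.
Copeland scores (wins − losses):
  Proposal 5: 0 − 3 = -3
  Proposal 2: 2 − 1 = 1
  Proposal 6: 3 − 0 = 3
  Proposal 7: 1 − 2 = -1
Proposal 6 has the best Copeland score.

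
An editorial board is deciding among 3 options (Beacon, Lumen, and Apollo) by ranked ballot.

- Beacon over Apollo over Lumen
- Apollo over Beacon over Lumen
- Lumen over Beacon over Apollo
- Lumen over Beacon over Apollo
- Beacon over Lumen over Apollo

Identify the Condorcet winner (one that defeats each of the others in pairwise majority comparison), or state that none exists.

Head-to-head results (5 voters total):
Beacon vs Lumen: Beacon wins 3–2.
Beacon vs Apollo: Beacon wins 4–1.
Lumen vs Apollo: Lumen wins 3–2.
Beacon beats each rival — Lumen (3–2), Apollo (4–1) — so Beacon is the Condorcet winner.

Beacon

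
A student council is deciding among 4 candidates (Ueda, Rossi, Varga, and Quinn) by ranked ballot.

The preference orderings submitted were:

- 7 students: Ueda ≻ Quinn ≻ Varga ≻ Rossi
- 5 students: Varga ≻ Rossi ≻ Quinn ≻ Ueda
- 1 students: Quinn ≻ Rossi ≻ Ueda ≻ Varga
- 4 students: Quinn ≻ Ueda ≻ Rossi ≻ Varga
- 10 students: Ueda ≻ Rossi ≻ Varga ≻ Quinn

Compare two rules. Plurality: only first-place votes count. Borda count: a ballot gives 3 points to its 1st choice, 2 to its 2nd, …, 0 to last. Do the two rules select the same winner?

Plurality first-place counts: Ueda 17, Rossi 0, Varga 5, Quinn 5 → Ueda.
Borda totals: Ueda 60, Rossi 36, Varga 32, Quinn 34 → Ueda.
The two rules agree on Ueda.

Yes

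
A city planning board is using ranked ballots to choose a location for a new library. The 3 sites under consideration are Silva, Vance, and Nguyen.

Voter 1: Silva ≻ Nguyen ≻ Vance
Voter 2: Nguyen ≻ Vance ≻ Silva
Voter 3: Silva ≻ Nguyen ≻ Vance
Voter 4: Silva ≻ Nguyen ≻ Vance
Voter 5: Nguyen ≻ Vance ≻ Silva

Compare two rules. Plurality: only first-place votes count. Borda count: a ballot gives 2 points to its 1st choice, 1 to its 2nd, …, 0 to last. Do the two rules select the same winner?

No

Plurality first-place counts: Silva 3, Vance 0, Nguyen 2 → Silva.
Borda totals: Silva 6, Vance 2, Nguyen 7 → Nguyen.
The two rules disagree: plurality picks Silva, Borda picks Nguyen.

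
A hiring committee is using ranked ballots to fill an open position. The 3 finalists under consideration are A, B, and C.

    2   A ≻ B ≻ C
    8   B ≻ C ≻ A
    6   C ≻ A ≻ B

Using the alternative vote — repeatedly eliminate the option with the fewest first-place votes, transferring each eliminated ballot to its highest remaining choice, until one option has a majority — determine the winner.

B

Round 1: B 8, C 6, A 2. A has the fewest and is eliminated.
Round 2: B 10, C 6. B has a majority.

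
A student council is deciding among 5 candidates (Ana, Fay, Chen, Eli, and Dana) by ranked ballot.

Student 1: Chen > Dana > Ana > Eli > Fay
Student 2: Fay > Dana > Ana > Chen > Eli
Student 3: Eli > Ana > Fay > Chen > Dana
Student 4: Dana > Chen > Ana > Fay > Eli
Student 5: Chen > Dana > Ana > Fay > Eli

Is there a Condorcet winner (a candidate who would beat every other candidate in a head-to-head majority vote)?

Head-to-head results (5 voters total):
Ana vs Fay: Ana wins 4–1.
Ana vs Chen: Chen wins 3–2.
Ana vs Eli: Ana wins 4–1.
Ana vs Dana: Dana wins 4–1.
Fay vs Chen: Chen wins 3–2.
Fay vs Eli: Fay wins 3–2.
Fay vs Dana: Dana wins 3–2.
Chen vs Eli: Chen wins 4–1.
Chen vs Dana: Chen wins 3–2.
Eli vs Dana: Dana wins 4–1.
Chen beats each rival — Ana (3–2), Fay (3–2), Eli (4–1), Dana (3–2) — so Chen is the Condorcet winner.

Yes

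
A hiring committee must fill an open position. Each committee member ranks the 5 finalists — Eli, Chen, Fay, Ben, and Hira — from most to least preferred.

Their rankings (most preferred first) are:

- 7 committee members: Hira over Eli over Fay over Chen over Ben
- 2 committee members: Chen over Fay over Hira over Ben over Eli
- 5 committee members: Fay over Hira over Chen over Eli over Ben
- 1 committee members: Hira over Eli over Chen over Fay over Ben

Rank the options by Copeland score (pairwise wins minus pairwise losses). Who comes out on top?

Pairwise results:
  Eli vs Chen: Eli wins 8–7.
  Eli vs Fay: Eli wins 8–7.
  Eli vs Ben: Eli wins 13–2.
  Eli vs Hira: Hira wins 15–0.
  Chen vs Fay: Fay wins 12–3.
  Chen vs Ben: Chen wins 15–0.
  Chen vs Hira: Hira wins 13–2.
  Fay vs Ben: Fay wins 15–0.
  Fay vs Hira: Hira wins 8–7.
  Ben vs Hira: Hira wins 15–0.
Copeland scores (wins − losses):
  Eli: 3 − 1 = 2
  Chen: 1 − 3 = -2
  Fay: 2 − 2 = 0
  Ben: 0 − 4 = -4
  Hira: 4 − 0 = 4
Hira has the best Copeland score.

Hira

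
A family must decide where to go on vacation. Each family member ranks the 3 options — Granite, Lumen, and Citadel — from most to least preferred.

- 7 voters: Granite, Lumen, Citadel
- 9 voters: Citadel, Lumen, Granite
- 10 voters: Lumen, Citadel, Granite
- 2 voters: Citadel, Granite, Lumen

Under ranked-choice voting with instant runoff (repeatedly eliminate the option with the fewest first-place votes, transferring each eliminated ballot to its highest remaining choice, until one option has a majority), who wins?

Round 1: Citadel 11, Lumen 10, Granite 7. Granite has the fewest and is eliminated.
Round 2: Lumen 17, Citadel 11. Lumen has a majority.

Lumen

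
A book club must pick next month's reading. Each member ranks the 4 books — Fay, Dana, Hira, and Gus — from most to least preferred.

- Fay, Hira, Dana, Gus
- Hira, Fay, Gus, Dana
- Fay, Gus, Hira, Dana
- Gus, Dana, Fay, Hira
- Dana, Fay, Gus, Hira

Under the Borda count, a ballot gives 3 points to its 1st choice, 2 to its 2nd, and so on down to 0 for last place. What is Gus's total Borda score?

7

Borda scores:
  Fay: 3 + 2 + 3 + 1 + 2 = 11
  Dana: 1 + 0 + 0 + 2 + 3 = 6
  Hira: 2 + 3 + 1 + 0 + 0 = 6
  Gus: 0 + 1 + 2 + 3 + 1 = 7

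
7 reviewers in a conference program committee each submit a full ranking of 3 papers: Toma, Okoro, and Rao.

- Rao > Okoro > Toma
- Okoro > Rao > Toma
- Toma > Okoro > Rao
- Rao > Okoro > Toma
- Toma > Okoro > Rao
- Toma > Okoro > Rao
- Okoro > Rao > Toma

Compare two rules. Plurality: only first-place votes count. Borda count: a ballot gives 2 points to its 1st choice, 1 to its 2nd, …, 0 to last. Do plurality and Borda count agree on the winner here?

No

Plurality first-place counts: Toma 3, Okoro 2, Rao 2 → Toma.
Borda totals: Toma 6, Okoro 9, Rao 6 → Okoro.
The two rules disagree: plurality picks Toma, Borda picks Okoro.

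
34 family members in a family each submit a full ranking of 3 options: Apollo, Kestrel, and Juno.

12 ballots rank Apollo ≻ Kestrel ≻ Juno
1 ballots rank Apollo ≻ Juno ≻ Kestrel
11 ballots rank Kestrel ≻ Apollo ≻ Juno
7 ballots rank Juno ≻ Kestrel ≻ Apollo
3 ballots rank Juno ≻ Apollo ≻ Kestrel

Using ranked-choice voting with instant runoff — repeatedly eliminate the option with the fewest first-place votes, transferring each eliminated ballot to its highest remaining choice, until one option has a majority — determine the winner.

Kestrel

Round 1: Apollo 13, Kestrel 11, Juno 10. Juno has the fewest and is eliminated.
Round 2: Kestrel 18, Apollo 16. Kestrel has a majority.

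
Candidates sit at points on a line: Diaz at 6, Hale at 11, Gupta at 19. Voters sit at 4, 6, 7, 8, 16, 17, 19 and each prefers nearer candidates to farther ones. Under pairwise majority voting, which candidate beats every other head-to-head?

Diaz

With single-peaked preferences on a line, the Condorcet winner is the candidate closest to the median voter.
The median voter (position 8) is closest to Diaz at 6.
Check: Diaz vs Gupta — voters closer to Diaz: 4 of 7.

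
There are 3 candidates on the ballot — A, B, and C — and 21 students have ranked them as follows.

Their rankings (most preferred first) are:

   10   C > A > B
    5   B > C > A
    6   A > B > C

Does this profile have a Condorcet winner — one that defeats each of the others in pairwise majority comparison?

Head-to-head results (21 voters total):
A vs B: A wins 16–5.
A vs C: C wins 15–6.
B vs C: B wins 11–10.
No candidate beats all others: A beats B beats C beats A, a majority cycle.

No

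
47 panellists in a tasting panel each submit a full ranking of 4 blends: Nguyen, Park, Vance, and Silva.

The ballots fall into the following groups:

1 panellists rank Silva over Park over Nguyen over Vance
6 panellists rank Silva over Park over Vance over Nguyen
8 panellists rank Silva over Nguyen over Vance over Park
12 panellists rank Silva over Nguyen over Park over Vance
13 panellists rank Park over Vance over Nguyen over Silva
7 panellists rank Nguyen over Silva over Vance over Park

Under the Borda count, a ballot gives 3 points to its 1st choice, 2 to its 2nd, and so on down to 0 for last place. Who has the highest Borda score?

Silva

Borda scores:
  Nguyen: 1 + 6·0 + 8·2 + 12·2 + 13·1 + 7·3 = 75
  Park: 2 + 6·2 + 8·0 + 12·1 + 13·3 + 7·0 = 65
  Vance: 0 + 6·1 + 8·1 + 12·0 + 13·2 + 7·1 = 47
  Silva: 3 + 6·3 + 8·3 + 12·3 + 13·0 + 7·2 = 95
Silva has the highest total.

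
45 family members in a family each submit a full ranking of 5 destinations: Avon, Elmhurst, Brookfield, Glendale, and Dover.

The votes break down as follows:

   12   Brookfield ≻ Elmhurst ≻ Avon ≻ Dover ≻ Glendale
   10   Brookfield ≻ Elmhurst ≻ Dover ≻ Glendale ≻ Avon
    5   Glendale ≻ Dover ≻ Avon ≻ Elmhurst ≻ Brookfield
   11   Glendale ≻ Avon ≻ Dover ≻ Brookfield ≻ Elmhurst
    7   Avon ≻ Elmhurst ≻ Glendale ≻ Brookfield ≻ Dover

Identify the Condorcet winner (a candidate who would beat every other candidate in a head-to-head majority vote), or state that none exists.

No Condorcet winner

Head-to-head results (45 voters total):
Avon vs Elmhurst: Avon wins 23–22.
Avon vs Brookfield: Avon wins 23–22.
Avon vs Glendale: Glendale wins 26–19.
Avon vs Dover: Avon wins 30–15.
Elmhurst vs Brookfield: Brookfield wins 33–12.
Elmhurst vs Glendale: Elmhurst wins 29–16.
Elmhurst vs Dover: Elmhurst wins 29–16.
Brookfield vs Glendale: Glendale wins 23–22.
Brookfield vs Dover: Brookfield wins 29–16.
Glendale vs Dover: Glendale wins 23–22.
No candidate beats all others: Avon beats Elmhurst beats Glendale beats Avon, a majority cycle.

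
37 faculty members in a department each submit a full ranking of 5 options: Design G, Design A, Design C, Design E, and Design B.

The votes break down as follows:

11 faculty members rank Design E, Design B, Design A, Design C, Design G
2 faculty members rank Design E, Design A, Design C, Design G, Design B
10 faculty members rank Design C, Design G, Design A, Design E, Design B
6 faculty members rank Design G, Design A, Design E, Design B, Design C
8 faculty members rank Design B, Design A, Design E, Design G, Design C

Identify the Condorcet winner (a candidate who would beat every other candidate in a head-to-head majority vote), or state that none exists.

Head-to-head results (37 voters total):
Design G vs Design A: Design A wins 21–16.
Design G vs Design C: Design C wins 23–14.
Design G vs Design E: Design E wins 21–16.
Design G vs Design B: Design B wins 19–18.
Design A vs Design C: Design A wins 27–10.
Design A vs Design E: Design A wins 24–13.
Design A vs Design B: Design B wins 19–18.
Design C vs Design E: Design E wins 27–10.
Design C vs Design B: Design B wins 25–12.
Design E vs Design B: Design E wins 29–8.
No candidate beats all others: Design A beats Design E beats Design B beats Design A, a majority cycle.

No Condorcet winner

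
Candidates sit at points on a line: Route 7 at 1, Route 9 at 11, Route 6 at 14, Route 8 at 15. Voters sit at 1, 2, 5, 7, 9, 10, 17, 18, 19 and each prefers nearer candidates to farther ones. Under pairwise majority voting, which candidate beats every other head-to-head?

Route 9

With single-peaked preferences on a line, the Condorcet winner is the candidate closest to the median voter.
The median voter (position 9) is closest to Route 9 at 11.
Check: Route 9 vs Route 7 — voters closer to Route 9: 6 of 9.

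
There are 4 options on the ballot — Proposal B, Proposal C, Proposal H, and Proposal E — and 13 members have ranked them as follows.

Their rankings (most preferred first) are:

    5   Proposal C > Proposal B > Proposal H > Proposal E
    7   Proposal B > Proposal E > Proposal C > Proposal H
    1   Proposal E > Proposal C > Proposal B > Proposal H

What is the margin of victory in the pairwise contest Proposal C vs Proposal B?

Ballots ranking Proposal C above Proposal B: 5+1 = 6.
Ballots ranking Proposal B above Proposal C: 7.
Proposal B wins 7–6, a margin of 1.

1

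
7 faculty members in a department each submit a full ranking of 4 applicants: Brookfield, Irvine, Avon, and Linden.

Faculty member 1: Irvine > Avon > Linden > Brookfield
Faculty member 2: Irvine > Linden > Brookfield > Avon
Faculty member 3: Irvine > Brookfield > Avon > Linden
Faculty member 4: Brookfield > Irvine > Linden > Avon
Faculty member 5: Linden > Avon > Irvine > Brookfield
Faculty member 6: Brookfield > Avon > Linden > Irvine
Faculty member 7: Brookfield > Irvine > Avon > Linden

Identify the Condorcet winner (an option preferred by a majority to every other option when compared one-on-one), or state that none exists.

Irvine

Head-to-head results (7 voters total):
Brookfield vs Irvine: Irvine wins 4–3.
Brookfield vs Avon: Brookfield wins 5–2.
Brookfield vs Linden: Brookfield wins 4–3.
Irvine vs Avon: Irvine wins 5–2.
Irvine vs Linden: Irvine wins 5–2.
Avon vs Linden: Avon wins 4–3.
Irvine beats each rival — Brookfield (4–3), Avon (5–2), Linden (5–2) — so Irvine is the Condorcet winner.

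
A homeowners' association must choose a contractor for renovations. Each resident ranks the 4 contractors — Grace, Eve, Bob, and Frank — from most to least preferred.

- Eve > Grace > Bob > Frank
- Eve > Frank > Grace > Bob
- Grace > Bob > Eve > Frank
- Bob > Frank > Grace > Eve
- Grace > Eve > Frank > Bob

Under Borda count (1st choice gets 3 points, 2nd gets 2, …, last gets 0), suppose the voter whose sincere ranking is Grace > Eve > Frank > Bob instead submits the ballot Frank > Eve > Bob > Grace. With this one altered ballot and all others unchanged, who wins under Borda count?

Borda totals with the altered ballot: Grace 7, Eve 9, Bob 7, Frank 7.
The switch changes the winner from Grace to Eve.

Eve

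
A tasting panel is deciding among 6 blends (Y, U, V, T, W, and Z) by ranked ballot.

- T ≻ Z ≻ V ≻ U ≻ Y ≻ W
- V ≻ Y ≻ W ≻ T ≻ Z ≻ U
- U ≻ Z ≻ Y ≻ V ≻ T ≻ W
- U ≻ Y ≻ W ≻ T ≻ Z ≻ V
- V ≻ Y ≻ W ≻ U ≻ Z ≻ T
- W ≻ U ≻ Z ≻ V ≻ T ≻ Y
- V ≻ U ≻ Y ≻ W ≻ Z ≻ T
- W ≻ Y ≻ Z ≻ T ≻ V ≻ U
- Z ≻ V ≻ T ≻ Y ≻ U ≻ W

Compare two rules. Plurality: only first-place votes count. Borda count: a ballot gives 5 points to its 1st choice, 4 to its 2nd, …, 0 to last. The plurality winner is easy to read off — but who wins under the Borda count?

Plurality first-place counts: Y 0, U 2, V 3, T 1, W 2, Z 1 → V.
Borda totals: Y 25, U 23, V 27, T 16, W 21, Z 23 → V.

V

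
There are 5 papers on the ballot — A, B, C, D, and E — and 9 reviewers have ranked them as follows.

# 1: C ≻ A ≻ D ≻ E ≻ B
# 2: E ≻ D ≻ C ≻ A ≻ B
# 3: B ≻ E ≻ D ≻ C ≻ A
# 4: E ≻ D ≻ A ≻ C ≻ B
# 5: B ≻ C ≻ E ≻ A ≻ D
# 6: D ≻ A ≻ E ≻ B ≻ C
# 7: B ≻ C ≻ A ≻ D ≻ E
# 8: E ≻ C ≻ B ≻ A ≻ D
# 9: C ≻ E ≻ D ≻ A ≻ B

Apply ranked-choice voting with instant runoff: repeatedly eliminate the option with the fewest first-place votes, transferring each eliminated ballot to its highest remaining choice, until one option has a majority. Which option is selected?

Round 1: B 3, E 3, C 2, D 1, A 0. A has the fewest and is eliminated.
Round 2: B 3, E 3, C 2, D 1. D has the fewest and is eliminated.
Round 3: E 4, B 3, C 2. C has the fewest and is eliminated.
Round 4: E 6, B 3. E has a majority.

E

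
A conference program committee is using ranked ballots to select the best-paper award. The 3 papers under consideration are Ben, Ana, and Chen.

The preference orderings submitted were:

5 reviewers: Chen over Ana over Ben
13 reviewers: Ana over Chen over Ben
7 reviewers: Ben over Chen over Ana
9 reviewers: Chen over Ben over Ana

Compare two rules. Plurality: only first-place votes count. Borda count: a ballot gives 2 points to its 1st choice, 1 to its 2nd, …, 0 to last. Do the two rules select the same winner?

Plurality first-place counts: Ben 7, Ana 13, Chen 14 → Chen.
Borda totals: Ben 23, Ana 31, Chen 48 → Chen.
The two rules agree on Chen.

Yes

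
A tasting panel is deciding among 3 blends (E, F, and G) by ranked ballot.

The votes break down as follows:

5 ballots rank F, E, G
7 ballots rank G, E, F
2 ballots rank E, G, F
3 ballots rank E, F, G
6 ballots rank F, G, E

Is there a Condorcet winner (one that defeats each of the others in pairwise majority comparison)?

No

Head-to-head results (23 voters total):
E vs F: E wins 12–11.
E vs G: G wins 13–10.
F vs G: F wins 14–9.
No candidate beats all others: E beats F beats G beats E, a majority cycle.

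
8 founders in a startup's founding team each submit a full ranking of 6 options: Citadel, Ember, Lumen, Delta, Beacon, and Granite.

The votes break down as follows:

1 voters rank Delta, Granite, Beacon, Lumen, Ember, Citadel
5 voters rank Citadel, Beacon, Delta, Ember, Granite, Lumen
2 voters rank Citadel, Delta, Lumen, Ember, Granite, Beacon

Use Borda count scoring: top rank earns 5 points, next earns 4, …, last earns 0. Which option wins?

Citadel

Borda scores:
  Citadel: 0 + 5·5 + 2·5 = 35
  Ember: 1 + 5·2 + 2·2 = 15
  Lumen: 2 + 5·0 + 2·3 = 8
  Delta: 5 + 5·3 + 2·4 = 28
  Beacon: 3 + 5·4 + 2·0 = 23
  Granite: 4 + 5·1 + 2·1 = 11
Citadel has the highest total.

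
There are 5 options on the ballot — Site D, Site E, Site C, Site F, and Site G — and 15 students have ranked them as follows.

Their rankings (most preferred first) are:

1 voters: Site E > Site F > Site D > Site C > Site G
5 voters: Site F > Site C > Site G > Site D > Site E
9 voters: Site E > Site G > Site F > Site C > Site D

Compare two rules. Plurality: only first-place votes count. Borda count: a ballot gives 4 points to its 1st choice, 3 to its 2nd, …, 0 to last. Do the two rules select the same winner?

Plurality first-place counts: Site D 0, Site E 10, Site C 0, Site F 5, Site G 0 → Site E.
Borda totals: Site D 7, Site E 40, Site C 25, Site F 41, Site G 37 → Site F.
The two rules disagree: plurality picks Site E, Borda picks Site F.

No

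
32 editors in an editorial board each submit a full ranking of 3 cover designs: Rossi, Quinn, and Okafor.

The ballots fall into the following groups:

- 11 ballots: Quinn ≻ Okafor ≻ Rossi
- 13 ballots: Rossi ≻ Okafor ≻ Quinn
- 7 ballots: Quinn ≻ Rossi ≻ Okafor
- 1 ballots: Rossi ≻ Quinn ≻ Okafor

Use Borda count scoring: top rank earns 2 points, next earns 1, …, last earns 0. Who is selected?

Quinn

Borda scores:
  Rossi: 11·0 + 13·2 + 7·1 + 2 = 35
  Quinn: 11·2 + 13·0 + 7·2 + 1 = 37
  Okafor: 11·1 + 13·1 + 7·0 + 0 = 24
Quinn has the highest total.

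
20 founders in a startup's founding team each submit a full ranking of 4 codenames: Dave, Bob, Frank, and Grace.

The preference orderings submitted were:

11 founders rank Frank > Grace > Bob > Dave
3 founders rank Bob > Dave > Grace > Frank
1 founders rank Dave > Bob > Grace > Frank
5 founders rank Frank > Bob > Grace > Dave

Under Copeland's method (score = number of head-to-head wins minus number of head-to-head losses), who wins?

Frank

Pairwise results:
  Dave vs Bob: Bob wins 19–1.
  Dave vs Frank: Frank wins 16–4.
  Dave vs Grace: Grace wins 16–4.
  Bob vs Frank: Frank wins 16–4.
  Bob vs Grace: Grace wins 11–9.
  Frank vs Grace: Frank wins 16–4.
Copeland scores (wins − losses):
  Dave: 0 − 3 = -3
  Bob: 1 − 2 = -1
  Frank: 3 − 0 = 3
  Grace: 2 − 1 = 1
Frank has the best Copeland score.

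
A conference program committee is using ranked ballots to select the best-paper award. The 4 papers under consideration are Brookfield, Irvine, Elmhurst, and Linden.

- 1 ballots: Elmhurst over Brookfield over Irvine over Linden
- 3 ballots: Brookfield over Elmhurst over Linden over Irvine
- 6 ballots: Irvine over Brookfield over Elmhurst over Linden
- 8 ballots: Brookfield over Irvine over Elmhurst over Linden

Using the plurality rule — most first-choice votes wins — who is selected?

Brookfield

First-place vote totals:
  Brookfield: 11
  Irvine: 6
  Elmhurst: 1
  Linden: 0
Brookfield has the most first-place votes.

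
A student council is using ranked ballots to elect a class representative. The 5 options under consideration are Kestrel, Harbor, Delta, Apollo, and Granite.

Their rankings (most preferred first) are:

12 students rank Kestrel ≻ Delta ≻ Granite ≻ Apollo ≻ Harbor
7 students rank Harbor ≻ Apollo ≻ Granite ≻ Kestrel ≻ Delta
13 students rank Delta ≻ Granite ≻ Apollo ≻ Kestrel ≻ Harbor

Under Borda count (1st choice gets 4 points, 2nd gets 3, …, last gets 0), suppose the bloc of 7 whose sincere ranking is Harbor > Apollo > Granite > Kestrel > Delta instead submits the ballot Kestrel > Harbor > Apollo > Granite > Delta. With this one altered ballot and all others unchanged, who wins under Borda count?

Borda totals with the altered ballot: Kestrel 89, Harbor 21, Delta 88, Apollo 52, Granite 70.
The switch changes the winner from Delta to Kestrel.

Kestrel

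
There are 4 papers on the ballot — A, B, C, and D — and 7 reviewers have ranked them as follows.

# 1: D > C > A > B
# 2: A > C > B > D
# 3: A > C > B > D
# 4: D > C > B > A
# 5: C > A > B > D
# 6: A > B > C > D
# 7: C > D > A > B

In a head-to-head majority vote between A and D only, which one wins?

A

Ballots ranking A above D: 4.
Ballots ranking D above A: 3.
A wins the head-to-head, 4–3.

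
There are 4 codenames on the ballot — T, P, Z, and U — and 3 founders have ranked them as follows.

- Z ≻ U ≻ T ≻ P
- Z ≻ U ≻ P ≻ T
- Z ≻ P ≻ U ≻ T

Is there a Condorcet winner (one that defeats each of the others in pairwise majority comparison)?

Head-to-head results (3 voters total):
T vs P: P wins 2–1.
T vs Z: Z wins 3–0.
T vs U: U wins 3–0.
P vs Z: Z wins 3–0.
P vs U: U wins 2–1.
Z vs U: Z wins 3–0.
Z beats each rival — T (3–0), P (3–0), U (3–0) — so Z is the Condorcet winner.

Yes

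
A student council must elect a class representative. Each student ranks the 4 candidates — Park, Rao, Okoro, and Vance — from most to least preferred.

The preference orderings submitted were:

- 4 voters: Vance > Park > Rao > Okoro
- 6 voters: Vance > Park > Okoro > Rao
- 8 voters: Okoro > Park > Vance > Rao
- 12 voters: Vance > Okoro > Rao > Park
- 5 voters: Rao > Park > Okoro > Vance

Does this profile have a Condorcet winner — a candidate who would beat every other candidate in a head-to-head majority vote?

Head-to-head results (35 voters total):
Park vs Rao: Park wins 18–17.
Park vs Okoro: Okoro wins 20–15.
Park vs Vance: Vance wins 22–13.
Rao vs Okoro: Okoro wins 26–9.
Rao vs Vance: Vance wins 30–5.
Okoro vs Vance: Vance wins 22–13.
Vance beats each rival — Park (22–13), Rao (30–5), Okoro (22–13) — so Vance is the Condorcet winner.

Yes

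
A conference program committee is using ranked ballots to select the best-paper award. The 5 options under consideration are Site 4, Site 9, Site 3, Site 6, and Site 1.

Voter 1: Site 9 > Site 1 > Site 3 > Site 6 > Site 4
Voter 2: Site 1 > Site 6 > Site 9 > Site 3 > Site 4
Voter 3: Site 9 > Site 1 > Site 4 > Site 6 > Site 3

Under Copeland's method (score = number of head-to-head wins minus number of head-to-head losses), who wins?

Site 9

Pairwise results:
  Site 4 vs Site 9: Site 9 wins 3–0.
  Site 4 vs Site 3: Site 3 wins 2–1.
  Site 4 vs Site 6: Site 6 wins 2–1.
  Site 4 vs Site 1: Site 1 wins 3–0.
  Site 9 vs Site 3: Site 9 wins 3–0.
  Site 9 vs Site 6: Site 9 wins 2–1.
  Site 9 vs Site 1: Site 9 wins 2–1.
  Site 3 vs Site 6: Site 6 wins 2–1.
  Site 3 vs Site 1: Site 1 wins 3–0.
  Site 6 vs Site 1: Site 1 wins 3–0.
Copeland scores (wins − losses):
  Site 4: 0 − 4 = -4
  Site 9: 4 − 0 = 4
  Site 3: 1 − 3 = -2
  Site 6: 2 − 2 = 0
  Site 1: 3 − 1 = 2
Site 9 has the best Copeland score.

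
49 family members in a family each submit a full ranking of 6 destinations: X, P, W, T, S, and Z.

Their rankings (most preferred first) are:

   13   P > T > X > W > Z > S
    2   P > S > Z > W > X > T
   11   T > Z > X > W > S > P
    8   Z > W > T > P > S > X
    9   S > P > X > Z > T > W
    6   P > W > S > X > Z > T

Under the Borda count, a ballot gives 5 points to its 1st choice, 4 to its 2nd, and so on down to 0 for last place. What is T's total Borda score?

Borda scores:
  X: 13·3 + 2·1 + 11·3 + 8·0 + 9·3 + 6·2 = 113
  P: 13·5 + 2·5 + 11·0 + 8·2 + 9·4 + 6·5 = 157
  W: 13·2 + 2·2 + 11·2 + 8·4 + 9·0 + 6·4 = 108
  T: 13·4 + 2·0 + 11·5 + 8·3 + 9·1 + 6·0 = 140
  S: 13·0 + 2·4 + 11·1 + 8·1 + 9·5 + 6·3 = 90
  Z: 13·1 + 2·3 + 11·4 + 8·5 + 9·2 + 6·1 = 127

140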